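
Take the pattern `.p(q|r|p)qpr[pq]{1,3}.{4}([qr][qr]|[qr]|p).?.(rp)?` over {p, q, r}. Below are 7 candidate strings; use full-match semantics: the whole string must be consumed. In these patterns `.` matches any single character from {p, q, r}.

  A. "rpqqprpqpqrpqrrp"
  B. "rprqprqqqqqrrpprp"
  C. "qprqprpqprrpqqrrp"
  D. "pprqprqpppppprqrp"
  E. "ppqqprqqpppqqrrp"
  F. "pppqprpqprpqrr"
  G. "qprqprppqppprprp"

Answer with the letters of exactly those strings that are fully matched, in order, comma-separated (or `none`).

A → match
B → match
C → match
D → match
E → match
F → match
G → match

A, B, C, D, E, F, G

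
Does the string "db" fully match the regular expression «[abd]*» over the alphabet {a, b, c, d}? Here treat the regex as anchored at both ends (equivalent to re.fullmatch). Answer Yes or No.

Yes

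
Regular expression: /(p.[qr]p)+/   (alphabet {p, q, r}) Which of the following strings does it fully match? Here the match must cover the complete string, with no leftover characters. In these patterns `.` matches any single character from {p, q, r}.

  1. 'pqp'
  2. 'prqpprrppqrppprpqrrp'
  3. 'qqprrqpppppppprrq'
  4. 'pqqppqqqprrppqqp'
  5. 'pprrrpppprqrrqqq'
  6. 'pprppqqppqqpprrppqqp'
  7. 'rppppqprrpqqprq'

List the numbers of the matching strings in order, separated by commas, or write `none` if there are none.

6

1 → no match
2 → no match
3 → no match — must start with 'p'
4 → no match
5 → no match — must end with 'p'
6 → match
7 → no match — must start with 'p'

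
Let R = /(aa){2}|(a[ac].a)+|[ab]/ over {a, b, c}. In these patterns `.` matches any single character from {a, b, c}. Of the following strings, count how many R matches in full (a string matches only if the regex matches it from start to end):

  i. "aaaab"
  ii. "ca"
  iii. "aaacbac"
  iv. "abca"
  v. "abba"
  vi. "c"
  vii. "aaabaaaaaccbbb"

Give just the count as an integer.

0

i. "aaaab" → no match
ii. "ca" → no match
iii. "aaacbac" → no match
iv. "abca" → no match
v. "abba" → no match
vi. "c" → no match
vii → no match
Total matched: 0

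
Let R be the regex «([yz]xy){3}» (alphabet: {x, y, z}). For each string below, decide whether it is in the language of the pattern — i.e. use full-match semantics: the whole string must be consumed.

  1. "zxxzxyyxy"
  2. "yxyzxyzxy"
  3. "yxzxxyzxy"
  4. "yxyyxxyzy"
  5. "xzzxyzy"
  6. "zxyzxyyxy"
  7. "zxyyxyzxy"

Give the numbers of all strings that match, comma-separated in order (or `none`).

2, 6, 7

1 → no match
2 → match
3 → no match
4 → no match — must end with "xy"
5 → no match — must end with "xy"
6 → match
7 → match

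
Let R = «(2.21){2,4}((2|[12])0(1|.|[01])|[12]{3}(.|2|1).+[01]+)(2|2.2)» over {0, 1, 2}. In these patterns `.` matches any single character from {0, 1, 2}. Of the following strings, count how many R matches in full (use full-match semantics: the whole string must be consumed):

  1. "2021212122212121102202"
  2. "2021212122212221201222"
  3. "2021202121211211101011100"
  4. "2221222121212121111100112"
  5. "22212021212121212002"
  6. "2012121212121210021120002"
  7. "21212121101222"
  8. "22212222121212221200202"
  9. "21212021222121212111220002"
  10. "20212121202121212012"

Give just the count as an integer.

1 → match
2 → match
3 → no match — must end with "2"
4 → match
5 → match
6 → no match
7 → match
8 → no match
9 → match
10 → match
Total matched: 7

7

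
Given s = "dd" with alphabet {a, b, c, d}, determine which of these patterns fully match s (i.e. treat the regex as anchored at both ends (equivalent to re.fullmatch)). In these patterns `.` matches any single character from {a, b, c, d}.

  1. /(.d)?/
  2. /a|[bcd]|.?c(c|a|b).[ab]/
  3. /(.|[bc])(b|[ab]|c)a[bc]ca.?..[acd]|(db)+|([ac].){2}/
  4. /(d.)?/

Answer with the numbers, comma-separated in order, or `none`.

1 → match
2 → no match
3 → no match
4 → match

1, 4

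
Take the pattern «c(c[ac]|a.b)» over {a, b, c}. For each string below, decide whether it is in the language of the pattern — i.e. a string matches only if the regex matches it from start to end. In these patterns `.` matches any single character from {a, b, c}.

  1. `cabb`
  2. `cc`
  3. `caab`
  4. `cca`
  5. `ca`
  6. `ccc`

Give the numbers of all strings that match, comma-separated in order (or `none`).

1 → match
2 → no match
3 → match
4 → match
5 → no match
6 → match

1, 3, 4, 6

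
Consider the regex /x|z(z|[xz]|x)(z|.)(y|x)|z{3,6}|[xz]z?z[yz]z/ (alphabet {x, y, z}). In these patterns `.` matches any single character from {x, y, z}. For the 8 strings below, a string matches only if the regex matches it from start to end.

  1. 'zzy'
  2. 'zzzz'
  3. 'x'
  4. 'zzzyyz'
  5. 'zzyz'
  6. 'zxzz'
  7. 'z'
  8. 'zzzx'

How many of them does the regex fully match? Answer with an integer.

4

1. 'zzy' → no match
2. 'zzzz' → match
3. 'x' → match
4. 'zzzyyz' → no match
5. 'zzyz' → match
6. 'zxzz' → no match
7. 'z' → no match
8. 'zzzx' → match
Total matched: 4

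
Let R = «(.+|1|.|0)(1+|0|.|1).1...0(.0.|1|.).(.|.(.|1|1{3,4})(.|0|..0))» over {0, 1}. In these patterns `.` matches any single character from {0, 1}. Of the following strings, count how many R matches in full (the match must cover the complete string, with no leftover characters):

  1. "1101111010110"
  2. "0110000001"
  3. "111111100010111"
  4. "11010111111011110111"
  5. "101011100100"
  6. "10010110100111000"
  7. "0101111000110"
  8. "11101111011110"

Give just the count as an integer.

1 → match
2 → no match
3 → match
4 → match
5 → match
6 → match
7 → match
8 → match
Total matched: 7

7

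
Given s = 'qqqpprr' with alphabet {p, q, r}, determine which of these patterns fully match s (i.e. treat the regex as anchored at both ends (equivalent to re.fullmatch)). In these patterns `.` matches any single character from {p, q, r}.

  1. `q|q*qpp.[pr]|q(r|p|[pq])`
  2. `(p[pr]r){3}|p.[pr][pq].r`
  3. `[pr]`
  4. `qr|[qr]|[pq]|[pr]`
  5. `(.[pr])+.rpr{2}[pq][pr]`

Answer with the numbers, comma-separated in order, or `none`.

1 → match
2 → no match — must start with 'p'
3 → no match
4 → no match
5 → no match

1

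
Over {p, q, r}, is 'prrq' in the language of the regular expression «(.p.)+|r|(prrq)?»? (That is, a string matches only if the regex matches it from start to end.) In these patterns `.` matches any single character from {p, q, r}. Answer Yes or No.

Yes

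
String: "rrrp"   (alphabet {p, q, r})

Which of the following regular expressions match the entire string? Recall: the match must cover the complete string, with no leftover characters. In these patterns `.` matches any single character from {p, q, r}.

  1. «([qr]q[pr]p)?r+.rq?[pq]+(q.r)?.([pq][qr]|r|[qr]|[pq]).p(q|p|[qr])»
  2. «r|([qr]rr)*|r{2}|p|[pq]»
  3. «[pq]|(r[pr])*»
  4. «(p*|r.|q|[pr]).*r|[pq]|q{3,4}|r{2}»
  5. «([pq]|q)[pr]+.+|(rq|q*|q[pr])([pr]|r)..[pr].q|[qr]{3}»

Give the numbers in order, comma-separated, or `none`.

1 → no match
2 → no match
3 → match
4 → no match
5 → no match

3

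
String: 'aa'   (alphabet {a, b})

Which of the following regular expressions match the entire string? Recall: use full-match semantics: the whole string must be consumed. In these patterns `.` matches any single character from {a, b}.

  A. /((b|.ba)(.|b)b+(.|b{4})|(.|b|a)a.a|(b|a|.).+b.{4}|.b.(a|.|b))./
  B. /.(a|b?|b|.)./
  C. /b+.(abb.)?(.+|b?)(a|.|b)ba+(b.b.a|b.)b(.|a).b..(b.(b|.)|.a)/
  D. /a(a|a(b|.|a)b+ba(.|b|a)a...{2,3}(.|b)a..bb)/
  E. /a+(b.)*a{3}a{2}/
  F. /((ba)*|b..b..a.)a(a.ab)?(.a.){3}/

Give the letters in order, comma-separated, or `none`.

B, D

A → no match
B → match
C → no match — must start with 'b'
D → match
E → no match
F → no match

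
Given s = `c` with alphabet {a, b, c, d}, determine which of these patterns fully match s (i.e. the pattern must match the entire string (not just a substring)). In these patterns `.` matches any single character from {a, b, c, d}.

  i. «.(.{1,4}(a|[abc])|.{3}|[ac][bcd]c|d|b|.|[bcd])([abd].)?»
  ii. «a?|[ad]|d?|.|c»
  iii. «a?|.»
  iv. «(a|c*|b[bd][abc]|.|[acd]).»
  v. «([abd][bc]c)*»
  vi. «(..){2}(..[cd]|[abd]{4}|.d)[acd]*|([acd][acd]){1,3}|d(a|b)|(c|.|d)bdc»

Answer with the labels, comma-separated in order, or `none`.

ii, iii, iv

i → no match
ii → match
iii → match
iv → match
v → no match
vi → no match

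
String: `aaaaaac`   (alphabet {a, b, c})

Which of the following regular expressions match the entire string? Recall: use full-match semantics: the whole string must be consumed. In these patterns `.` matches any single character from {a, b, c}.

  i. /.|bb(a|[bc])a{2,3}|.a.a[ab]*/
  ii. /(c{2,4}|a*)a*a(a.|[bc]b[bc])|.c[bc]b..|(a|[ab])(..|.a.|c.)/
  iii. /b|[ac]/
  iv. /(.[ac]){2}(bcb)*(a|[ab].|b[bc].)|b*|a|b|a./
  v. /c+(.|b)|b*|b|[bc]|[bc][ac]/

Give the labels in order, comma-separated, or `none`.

ii

i → no match
ii → match
iii → no match
iv → no match
v → no match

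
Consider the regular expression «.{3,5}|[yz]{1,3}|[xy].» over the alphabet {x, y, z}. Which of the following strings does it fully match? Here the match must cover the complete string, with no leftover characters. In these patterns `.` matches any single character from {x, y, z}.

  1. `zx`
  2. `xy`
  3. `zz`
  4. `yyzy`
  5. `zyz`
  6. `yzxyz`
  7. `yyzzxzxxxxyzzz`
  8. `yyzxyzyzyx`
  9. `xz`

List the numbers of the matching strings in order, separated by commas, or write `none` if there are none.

2, 3, 4, 5, 6, 9

1 → no match
2 → match
3 → match
4 → match
5 → match
6 → match
7 → no match
8 → no match
9 → match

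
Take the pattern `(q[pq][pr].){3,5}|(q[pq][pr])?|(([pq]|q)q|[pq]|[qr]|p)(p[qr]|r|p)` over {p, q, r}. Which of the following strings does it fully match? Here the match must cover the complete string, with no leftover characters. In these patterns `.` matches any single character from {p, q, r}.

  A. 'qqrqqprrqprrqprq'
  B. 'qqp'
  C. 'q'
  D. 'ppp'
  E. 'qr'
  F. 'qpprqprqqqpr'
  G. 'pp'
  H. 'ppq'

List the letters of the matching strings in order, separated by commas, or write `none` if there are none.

A → match
B → match
C → no match
D → no match
E → match
F → match
G → match
H → match

A, B, E, F, G, H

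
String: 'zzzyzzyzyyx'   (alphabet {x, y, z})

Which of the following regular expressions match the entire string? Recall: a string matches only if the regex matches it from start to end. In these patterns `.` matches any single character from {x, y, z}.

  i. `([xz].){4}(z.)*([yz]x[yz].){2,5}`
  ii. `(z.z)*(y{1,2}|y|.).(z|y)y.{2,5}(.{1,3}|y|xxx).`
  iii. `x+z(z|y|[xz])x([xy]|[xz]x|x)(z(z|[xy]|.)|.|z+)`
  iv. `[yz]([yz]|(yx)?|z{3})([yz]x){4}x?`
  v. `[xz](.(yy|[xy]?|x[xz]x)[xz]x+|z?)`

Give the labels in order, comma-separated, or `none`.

i → no match
ii → match
iii → no match — must start with 'x'
iv → no match
v → no match

ii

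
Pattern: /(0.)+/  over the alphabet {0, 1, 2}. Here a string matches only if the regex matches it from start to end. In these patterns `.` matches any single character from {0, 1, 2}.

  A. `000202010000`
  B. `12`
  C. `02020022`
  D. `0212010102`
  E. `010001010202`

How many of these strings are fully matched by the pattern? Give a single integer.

A → match
B → no match — must start with `0`
C → no match
D → no match
E → match
Total matched: 2

2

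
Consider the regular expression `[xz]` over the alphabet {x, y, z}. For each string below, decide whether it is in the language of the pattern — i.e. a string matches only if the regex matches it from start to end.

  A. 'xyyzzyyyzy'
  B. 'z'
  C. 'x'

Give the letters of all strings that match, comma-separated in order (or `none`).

B, C

A → no match
B → match
C → match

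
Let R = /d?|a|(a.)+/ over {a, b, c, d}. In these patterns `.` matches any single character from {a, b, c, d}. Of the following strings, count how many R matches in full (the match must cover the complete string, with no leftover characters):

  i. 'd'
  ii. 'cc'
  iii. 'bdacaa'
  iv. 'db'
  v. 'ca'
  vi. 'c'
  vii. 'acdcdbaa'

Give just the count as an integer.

1

i → match
ii → no match
iii → no match
iv → no match
v → no match
vi → no match
vii → no match
Total matched: 1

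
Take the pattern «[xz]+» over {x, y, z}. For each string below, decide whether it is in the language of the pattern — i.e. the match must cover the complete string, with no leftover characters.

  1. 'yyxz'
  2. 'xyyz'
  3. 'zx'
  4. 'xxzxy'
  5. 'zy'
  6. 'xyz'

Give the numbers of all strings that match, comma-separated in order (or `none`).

3

1 → no match
2 → no match
3 → match
4 → no match
5 → no match
6 → no match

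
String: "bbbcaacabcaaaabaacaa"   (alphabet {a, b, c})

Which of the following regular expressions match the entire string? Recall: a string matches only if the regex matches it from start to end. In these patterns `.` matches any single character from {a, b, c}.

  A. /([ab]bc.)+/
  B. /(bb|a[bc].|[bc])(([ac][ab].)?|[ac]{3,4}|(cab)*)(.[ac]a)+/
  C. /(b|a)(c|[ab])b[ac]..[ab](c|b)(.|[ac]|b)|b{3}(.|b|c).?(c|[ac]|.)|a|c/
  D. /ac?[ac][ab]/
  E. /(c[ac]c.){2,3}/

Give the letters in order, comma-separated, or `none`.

B

A → no match
B → match
C → no match
D → no match — must start with "a"
E → no match — must start with "c"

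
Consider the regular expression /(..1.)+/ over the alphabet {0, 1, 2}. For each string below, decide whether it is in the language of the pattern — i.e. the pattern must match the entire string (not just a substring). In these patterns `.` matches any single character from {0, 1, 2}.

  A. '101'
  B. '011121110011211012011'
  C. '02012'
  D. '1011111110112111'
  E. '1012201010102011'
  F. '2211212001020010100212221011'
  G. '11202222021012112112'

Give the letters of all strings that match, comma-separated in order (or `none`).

A → no match
B → no match
C → no match
D → match
E → match
F → no match
G → no match

D, E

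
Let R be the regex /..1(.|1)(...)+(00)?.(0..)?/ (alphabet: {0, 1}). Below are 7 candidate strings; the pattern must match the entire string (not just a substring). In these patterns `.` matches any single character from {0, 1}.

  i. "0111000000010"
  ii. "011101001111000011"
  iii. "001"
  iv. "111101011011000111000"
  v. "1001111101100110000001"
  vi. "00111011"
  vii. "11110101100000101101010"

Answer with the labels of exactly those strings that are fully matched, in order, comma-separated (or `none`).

i, vi, vii

i → match
ii → no match
iii. "001" → no match
iv → no match
v → no match
vi. "00111011" → match
vii → match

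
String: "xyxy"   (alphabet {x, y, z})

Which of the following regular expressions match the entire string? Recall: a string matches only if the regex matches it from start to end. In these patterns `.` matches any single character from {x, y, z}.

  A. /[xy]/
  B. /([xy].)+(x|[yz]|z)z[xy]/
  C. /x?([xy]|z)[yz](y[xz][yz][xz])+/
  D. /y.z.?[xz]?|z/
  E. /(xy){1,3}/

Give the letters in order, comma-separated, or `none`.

A → no match
B → no match
C → no match
D → no match
E → match

E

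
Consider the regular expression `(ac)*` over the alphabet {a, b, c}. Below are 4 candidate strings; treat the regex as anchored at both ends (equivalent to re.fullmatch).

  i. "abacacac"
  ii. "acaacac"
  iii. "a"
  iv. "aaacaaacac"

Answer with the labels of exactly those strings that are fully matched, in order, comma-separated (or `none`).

i → no match
ii → no match
iii → no match
iv → no match

none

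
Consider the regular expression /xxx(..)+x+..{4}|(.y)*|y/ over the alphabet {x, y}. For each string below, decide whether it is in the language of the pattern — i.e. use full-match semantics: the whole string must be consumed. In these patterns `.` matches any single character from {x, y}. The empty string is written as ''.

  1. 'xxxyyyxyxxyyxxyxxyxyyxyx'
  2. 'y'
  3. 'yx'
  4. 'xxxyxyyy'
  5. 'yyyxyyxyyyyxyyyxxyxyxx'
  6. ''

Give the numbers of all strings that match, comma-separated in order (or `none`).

2, 6

1 → no match
2. 'y' → match
3. 'yx' → no match
4. 'xxxyxyyy' → no match
5 → no match
6. '' → match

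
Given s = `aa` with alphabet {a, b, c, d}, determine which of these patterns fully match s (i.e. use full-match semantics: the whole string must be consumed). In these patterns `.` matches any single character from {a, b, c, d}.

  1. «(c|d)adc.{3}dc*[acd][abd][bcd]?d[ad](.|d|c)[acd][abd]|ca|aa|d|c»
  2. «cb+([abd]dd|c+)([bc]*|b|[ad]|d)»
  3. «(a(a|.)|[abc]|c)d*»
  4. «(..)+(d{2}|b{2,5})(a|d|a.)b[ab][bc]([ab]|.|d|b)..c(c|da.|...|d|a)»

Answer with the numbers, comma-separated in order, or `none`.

1 → match
2 → no match — must start with `cb`
3 → match
4 → no match

1, 3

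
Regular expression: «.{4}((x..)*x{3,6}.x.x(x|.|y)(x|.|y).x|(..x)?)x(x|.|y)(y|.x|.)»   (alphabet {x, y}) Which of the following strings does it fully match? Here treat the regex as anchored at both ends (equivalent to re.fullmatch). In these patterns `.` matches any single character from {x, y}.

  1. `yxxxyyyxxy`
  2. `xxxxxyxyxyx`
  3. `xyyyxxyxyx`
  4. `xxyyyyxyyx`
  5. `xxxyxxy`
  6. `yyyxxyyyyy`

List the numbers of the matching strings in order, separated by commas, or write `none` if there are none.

1 → no match
2 → no match
3 → no match
4 → no match
5 → match
6 → no match

5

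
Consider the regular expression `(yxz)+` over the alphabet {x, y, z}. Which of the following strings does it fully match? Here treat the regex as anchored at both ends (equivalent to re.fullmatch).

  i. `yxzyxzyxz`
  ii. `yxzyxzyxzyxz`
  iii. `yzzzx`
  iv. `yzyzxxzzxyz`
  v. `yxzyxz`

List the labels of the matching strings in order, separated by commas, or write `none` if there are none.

i, ii, v

i. `yxzyxzyxz` → match
ii. `yxzyxzyxzyxz` → match
iii. `yzzzx` → no match — must start with `yxz`
iv. `yzyzxxzzxyz` → no match — must start with `yxz`
v. `yxzyxz` → match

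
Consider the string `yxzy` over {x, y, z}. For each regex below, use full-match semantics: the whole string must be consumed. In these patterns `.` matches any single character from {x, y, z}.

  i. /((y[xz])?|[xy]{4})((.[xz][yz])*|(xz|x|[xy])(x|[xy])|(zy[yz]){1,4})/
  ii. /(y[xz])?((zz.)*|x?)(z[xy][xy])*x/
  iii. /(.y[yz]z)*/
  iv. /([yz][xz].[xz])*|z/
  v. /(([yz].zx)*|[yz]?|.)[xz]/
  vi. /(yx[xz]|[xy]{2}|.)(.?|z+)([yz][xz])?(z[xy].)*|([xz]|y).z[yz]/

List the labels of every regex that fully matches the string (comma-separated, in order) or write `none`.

i → no match
ii → no match — must end with `x`
iii → no match
iv → no match
v → no match
vi → match

vi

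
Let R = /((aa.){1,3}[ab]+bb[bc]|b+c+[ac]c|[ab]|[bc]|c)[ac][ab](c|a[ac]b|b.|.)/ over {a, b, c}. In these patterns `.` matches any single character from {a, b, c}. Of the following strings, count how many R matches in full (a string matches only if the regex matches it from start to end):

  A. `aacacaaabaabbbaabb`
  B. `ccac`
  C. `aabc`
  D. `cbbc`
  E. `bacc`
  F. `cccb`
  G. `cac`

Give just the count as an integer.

2

A → no match
B → match
C → match
D → no match
E → no match
F → no match
G → no match
Total matched: 2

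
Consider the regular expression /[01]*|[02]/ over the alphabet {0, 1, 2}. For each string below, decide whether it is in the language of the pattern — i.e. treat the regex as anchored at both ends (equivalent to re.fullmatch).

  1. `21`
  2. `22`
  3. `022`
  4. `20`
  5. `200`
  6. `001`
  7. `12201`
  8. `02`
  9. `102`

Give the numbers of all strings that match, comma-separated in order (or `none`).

6

1. `21` → no match
2. `22` → no match
3. `022` → no match
4. `20` → no match
5. `200` → no match
6. `001` → match
7. `12201` → no match
8. `02` → no match
9. `102` → no match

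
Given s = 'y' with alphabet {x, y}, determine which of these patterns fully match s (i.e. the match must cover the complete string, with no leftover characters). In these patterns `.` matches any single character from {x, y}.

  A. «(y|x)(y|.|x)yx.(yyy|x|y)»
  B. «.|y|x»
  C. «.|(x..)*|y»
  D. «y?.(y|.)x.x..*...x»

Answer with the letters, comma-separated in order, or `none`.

B, C

A → no match
B → match
C → match
D → no match — must end with 'x'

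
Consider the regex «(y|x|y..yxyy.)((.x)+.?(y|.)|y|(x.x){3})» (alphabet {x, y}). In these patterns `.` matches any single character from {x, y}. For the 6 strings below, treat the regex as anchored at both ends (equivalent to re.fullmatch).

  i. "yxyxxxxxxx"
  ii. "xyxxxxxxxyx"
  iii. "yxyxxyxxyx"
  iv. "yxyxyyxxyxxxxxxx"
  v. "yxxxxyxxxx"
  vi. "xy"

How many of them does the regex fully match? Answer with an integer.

5

i → match
ii → match
iii → match
iv → no match
v → match
vi → match
Total matched: 5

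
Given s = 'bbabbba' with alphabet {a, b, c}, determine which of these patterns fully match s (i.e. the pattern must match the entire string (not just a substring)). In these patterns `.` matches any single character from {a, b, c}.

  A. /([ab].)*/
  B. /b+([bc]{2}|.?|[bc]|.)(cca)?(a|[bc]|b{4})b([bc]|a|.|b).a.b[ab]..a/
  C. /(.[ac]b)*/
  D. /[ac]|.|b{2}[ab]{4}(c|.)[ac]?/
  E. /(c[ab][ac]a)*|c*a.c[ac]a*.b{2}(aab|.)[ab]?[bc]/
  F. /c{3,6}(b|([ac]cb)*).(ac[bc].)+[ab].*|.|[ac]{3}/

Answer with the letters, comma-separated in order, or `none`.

A → no match
B → no match
C → no match
D → match
E → no match
F → no match

D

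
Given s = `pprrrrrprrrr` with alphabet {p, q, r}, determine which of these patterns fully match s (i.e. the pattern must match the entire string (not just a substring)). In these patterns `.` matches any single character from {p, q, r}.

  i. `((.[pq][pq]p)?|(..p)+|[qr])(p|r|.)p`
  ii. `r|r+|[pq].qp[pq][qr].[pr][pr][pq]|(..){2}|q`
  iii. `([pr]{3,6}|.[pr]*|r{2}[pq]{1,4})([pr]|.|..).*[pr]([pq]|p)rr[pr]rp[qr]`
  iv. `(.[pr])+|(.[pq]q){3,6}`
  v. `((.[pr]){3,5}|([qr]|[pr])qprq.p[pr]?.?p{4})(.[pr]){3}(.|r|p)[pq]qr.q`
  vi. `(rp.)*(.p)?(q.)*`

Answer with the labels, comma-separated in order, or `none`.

i → no match — must end with `p`
ii → no match
iii → no match
iv → match
v → no match — must end with `q`
vi → no match

iv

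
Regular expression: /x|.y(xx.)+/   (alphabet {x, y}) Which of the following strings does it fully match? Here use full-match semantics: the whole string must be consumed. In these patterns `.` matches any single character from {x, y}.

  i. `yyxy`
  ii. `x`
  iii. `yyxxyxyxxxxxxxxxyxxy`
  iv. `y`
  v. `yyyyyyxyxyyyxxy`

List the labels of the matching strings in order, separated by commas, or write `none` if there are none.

i. `yyxy` → no match
ii. `x` → match
iii → no match
iv. `y` → no match
v → no match

ii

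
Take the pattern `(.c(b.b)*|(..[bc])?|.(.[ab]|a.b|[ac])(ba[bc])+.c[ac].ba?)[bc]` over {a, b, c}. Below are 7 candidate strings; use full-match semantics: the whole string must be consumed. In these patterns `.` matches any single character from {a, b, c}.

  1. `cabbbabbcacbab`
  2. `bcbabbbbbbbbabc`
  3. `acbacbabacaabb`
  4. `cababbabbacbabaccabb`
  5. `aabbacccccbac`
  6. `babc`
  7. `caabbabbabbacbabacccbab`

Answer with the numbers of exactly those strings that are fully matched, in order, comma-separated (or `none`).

1 → match
2 → match
3 → match
4 → match
5 → match
6. `babc` → match
7 → match

1, 2, 3, 4, 5, 6, 7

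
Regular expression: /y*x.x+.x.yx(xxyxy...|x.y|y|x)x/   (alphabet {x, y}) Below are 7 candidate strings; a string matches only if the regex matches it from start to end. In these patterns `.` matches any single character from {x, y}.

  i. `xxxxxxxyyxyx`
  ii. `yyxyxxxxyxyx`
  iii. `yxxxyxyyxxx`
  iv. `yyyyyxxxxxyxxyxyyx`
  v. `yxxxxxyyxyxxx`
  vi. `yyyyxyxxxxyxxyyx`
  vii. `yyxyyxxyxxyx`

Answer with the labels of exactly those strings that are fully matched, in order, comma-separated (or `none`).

i, ii, iii, vi

i → match
ii → match
iii → match
iv → no match
v → no match
vi → match
vii → no match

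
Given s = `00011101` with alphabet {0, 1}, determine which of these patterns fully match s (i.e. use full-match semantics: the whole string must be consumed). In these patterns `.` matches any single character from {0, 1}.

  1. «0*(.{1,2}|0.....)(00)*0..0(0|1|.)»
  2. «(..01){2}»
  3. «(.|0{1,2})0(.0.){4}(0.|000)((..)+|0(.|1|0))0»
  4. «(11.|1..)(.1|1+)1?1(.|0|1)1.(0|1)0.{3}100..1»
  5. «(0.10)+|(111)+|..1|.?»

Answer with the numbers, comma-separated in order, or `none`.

1 → no match
2 → match
3 → no match — must end with `0`
4 → no match
5 → no match

2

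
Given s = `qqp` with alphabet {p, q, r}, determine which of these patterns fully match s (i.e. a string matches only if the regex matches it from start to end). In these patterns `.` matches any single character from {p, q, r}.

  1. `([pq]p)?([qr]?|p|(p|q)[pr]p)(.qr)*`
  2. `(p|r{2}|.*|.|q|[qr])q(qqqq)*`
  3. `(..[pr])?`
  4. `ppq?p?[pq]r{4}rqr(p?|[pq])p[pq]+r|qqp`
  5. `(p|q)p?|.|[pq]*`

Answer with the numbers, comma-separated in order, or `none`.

3, 4, 5

1 → no match
2 → no match
3 → match
4 → match
5 → match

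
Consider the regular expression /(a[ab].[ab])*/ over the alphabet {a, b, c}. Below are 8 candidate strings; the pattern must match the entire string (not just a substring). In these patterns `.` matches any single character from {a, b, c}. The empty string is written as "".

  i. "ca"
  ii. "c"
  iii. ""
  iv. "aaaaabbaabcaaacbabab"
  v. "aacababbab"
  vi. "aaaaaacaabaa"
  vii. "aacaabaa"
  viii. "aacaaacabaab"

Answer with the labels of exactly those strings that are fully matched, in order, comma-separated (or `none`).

i → no match
ii → no match
iii → match
iv → match
v → no match
vi → match
vii → match
viii → no match

iii, iv, vi, vii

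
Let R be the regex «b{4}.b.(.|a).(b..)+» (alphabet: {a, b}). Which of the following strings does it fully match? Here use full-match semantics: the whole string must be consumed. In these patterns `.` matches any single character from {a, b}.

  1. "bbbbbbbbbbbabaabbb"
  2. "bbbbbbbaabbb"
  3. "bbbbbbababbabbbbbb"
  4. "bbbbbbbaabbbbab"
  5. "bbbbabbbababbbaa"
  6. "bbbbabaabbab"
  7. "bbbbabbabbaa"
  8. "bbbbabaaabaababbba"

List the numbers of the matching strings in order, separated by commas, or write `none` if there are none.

1, 2, 3, 4, 6, 7, 8

1 → match
2 → match
3 → match
4 → match
5 → no match
6 → match
7 → match
8 → match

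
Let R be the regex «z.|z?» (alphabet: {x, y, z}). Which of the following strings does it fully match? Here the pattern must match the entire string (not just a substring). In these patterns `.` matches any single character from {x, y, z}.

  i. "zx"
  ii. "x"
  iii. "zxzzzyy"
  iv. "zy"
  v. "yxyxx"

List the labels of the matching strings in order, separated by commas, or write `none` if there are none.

i, iv

i. "zx" → match
ii. "x" → no match
iii. "zxzzzyy" → no match
iv. "zy" → match
v. "yxyxx" → no match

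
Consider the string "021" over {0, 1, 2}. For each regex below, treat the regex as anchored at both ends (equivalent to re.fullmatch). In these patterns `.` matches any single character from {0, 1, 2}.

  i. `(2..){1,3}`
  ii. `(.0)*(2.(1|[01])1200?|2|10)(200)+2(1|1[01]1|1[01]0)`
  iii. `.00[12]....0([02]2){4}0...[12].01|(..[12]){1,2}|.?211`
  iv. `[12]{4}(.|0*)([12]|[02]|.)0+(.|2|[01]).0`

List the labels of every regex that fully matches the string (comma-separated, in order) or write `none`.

i → no match — must start with "2"
ii → no match
iii → match
iv → no match — must end with "0"

iii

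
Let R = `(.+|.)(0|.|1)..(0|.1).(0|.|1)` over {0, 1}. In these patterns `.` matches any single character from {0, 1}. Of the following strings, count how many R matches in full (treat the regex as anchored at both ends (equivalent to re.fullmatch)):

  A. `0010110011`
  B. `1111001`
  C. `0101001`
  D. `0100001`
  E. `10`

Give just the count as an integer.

4

A. `0010110011` → match
B. `1111001` → match
C. `0101001` → match
D. `0100001` → match
E. `10` → no match
Total matched: 4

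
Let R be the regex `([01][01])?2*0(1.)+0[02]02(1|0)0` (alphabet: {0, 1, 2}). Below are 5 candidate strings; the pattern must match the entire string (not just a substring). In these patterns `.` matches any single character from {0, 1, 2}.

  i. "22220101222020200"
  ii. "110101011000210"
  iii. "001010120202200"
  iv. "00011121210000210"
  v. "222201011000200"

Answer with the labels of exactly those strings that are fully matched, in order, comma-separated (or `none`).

i → no match
ii → match
iii → no match
iv → match
v → match

ii, iv, v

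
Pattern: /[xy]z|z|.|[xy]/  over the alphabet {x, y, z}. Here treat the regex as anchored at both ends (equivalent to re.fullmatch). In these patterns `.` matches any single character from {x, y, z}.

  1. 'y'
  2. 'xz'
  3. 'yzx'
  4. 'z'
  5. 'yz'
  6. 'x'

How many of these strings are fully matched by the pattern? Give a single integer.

5

1 → match
2 → match
3 → no match
4 → match
5 → match
6 → match
Total matched: 5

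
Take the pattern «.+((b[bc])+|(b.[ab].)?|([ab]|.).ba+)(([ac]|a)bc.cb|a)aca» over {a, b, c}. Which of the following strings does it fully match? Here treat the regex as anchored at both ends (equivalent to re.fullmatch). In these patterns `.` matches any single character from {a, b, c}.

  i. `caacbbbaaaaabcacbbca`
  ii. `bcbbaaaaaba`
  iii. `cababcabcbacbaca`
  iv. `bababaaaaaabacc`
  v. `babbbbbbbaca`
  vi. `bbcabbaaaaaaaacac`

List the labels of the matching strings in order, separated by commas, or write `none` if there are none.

none

i → no match — must end with `aca`
ii → no match — must end with `aca`
iii → no match
iv → no match — must end with `aca`
v → no match
vi → no match — must end with `aca`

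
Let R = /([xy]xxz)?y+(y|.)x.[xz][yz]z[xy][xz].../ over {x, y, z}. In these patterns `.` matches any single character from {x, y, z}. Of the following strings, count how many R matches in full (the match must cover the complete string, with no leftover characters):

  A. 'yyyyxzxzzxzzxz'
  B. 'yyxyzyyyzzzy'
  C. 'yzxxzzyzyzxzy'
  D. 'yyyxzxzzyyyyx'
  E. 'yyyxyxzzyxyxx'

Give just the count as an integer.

A → match
B → no match
C → no match
D → no match
E → match
Total matched: 2

2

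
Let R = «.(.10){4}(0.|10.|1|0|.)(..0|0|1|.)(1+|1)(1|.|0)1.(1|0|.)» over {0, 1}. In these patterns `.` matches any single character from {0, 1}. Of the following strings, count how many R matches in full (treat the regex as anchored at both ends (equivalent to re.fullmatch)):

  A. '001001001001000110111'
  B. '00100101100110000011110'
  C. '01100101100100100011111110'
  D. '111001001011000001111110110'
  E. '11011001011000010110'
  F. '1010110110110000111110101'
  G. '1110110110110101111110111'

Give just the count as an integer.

A → match
B → no match
C → match
D → match
E → no match
F → match
G → match
Total matched: 5

5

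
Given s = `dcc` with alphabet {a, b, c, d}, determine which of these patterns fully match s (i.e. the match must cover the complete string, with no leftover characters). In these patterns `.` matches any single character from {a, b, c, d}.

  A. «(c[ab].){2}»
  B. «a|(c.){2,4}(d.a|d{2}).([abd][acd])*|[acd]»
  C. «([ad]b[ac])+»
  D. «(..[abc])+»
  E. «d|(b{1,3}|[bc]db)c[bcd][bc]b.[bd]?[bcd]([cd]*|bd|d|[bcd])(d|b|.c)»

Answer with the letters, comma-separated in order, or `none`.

D

A → no match — must start with `c`
B → no match
C → no match
D → match
E → no match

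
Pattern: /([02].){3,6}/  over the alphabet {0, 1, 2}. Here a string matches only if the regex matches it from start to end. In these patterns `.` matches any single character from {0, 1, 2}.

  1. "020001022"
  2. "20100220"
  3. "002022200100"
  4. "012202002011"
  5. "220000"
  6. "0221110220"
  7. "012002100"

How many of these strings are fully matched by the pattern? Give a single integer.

2

1 → no match
2 → no match
3 → match
4 → no match
5 → match
6 → no match
7 → no match
Total matched: 2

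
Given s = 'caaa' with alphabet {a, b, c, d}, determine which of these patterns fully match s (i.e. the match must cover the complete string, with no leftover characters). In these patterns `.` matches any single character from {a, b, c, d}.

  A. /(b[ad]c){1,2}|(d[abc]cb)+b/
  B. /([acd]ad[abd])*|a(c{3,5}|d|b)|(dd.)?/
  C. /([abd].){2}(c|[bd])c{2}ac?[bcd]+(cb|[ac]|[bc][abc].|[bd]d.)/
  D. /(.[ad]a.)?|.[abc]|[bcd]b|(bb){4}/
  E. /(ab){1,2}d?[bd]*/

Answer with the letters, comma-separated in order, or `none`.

D

A → no match
B → no match
C → no match
D → match
E → no match — must start with 'ab'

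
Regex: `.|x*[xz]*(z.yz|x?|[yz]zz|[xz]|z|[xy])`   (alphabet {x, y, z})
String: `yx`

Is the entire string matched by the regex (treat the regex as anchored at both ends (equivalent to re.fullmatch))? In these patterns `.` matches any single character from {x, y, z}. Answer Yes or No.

No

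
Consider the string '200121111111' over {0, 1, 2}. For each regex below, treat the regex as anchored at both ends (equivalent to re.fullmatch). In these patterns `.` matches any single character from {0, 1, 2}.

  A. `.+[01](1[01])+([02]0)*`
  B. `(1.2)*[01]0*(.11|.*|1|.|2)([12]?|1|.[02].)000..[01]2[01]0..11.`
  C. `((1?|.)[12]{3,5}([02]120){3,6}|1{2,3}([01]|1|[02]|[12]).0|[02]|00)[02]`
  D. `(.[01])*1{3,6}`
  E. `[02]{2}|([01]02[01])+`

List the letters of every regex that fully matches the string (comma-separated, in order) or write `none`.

A, D

A → match
B → no match
C → no match
D → match
E → no match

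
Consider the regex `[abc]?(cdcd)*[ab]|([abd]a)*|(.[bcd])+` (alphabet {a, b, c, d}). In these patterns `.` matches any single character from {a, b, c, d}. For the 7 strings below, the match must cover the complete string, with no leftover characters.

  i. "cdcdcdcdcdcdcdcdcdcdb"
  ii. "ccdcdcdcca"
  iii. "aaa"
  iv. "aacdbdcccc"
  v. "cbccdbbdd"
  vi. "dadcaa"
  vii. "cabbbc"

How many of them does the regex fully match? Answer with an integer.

1

i → match
ii → no match
iii → no match
iv → no match
v → no match
vi → no match
vii → no match
Total matched: 1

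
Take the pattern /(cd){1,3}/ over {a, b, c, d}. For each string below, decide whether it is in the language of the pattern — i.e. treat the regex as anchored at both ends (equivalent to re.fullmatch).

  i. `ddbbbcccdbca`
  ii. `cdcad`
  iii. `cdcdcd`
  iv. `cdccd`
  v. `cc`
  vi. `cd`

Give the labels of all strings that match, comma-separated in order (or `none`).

i. `ddbbbcccdbca` → no match — must start with `cd`
ii. `cdcad` → no match — must end with `cd`
iii. `cdcdcd` → match
iv. `cdccd` → no match
v. `cc` → no match — must start with `cd`
vi. `cd` → match

iii, vi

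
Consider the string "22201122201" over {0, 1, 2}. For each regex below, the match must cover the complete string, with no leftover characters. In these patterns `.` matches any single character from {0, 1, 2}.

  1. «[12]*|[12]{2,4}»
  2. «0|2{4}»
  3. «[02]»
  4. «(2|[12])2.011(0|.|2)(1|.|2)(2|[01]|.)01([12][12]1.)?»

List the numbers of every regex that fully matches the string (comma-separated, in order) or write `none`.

4

1 → no match
2 → no match
3 → no match
4 → match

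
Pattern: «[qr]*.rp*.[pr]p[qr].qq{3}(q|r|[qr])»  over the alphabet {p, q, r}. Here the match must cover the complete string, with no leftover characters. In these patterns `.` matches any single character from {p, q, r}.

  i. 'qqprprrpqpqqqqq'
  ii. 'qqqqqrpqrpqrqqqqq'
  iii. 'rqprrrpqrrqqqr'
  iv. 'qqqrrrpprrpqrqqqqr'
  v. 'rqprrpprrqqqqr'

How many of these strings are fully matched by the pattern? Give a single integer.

4

i → match
ii → match
iii → no match
iv → match
v → match
Total matched: 4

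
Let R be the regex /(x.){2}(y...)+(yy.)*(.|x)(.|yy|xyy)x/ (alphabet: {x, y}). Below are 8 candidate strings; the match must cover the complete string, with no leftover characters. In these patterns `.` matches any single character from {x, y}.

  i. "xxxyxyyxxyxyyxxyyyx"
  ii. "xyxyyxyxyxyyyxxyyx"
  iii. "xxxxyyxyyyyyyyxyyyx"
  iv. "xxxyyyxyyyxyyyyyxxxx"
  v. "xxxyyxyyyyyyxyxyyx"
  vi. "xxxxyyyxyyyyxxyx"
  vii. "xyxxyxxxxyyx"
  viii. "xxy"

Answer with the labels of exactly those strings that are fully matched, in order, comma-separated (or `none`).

iii, iv, vii

i → no match
ii → no match
iii → match
iv → match
v → no match
vi → no match
vii → match
viii → no match — must end with "x"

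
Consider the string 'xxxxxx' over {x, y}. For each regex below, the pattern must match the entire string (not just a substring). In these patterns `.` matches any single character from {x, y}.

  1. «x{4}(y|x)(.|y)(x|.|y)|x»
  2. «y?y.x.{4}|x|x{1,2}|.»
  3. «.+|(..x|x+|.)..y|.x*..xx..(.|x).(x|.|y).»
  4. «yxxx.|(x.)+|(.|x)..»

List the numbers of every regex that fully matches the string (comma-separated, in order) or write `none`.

3, 4

1 → no match
2 → no match
3 → match
4 → match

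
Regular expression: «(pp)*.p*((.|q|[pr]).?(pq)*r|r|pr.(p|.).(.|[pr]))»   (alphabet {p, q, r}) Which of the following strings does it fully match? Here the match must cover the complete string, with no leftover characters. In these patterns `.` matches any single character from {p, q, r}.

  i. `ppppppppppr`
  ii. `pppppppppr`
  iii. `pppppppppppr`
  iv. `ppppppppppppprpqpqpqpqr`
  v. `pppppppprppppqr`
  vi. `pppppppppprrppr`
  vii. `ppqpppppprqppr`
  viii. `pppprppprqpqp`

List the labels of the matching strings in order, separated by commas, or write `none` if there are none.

i, ii, iii, iv, v, vi, vii, viii

i → match
ii → match
iii → match
iv → match
v → match
vi → match
vii → match
viii → match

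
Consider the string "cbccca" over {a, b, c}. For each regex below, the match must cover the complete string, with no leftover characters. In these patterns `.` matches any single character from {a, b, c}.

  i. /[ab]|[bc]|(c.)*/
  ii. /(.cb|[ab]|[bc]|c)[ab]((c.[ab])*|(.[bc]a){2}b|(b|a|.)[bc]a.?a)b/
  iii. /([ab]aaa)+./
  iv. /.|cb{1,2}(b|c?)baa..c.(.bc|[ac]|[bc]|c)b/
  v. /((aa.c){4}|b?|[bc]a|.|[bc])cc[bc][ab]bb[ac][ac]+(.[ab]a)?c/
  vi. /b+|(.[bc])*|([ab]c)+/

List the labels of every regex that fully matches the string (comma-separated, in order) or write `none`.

i

i → match
ii → no match — must end with "b"
iii → no match
iv → no match
v → no match — must end with "c"
vi → no match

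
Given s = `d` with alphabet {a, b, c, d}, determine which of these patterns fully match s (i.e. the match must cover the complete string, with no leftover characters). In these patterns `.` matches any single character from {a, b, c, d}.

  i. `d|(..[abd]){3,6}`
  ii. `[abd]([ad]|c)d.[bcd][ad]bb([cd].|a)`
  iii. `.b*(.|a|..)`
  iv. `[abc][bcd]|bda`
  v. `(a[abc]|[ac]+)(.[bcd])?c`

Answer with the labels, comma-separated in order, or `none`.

i

i → match
ii → no match
iii → no match
iv → no match
v → no match — must end with `c`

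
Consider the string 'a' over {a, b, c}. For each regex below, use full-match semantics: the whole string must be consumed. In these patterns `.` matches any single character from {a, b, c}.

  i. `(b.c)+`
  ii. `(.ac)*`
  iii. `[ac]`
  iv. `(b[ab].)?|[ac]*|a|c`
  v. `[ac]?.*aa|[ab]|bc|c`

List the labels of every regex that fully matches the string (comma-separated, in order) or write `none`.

i → no match — must start with 'b'
ii → no match
iii → match
iv → match
v → match

iii, iv, v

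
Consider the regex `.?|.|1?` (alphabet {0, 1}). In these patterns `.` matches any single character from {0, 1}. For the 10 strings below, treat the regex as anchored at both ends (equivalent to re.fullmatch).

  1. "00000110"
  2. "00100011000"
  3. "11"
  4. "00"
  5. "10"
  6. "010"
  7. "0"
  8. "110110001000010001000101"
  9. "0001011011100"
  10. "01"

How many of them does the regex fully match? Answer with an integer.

1

1 → no match
2 → no match
3 → no match
4 → no match
5 → no match
6 → no match
7 → match
8 → no match
9 → no match
10 → no match
Total matched: 1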